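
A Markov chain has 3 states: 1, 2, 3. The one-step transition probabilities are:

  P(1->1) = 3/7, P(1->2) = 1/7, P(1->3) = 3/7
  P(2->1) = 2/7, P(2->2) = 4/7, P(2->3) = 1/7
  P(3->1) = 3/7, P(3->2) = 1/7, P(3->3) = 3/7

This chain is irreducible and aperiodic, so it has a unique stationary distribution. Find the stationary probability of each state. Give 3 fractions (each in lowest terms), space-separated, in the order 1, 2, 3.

Answer: 11/28 1/4 5/14

Derivation:
The stationary distribution satisfies pi = pi * P, i.e.:
  pi_1 = 3/7*pi_1 + 2/7*pi_2 + 3/7*pi_3
  pi_2 = 1/7*pi_1 + 4/7*pi_2 + 1/7*pi_3
  pi_3 = 3/7*pi_1 + 1/7*pi_2 + 3/7*pi_3
with normalization: pi_1 + pi_2 + pi_3 = 1.

Using the first 2 balance equations plus normalization, the linear system A*pi = b is:
  [-4/7, 2/7, 3/7] . pi = 0
  [1/7, -3/7, 1/7] . pi = 0
  [1, 1, 1] . pi = 1

Solving yields:
  pi_1 = 11/28
  pi_2 = 1/4
  pi_3 = 5/14

Verification (pi * P):
  11/28*3/7 + 1/4*2/7 + 5/14*3/7 = 11/28 = pi_1  (ok)
  11/28*1/7 + 1/4*4/7 + 5/14*1/7 = 1/4 = pi_2  (ok)
  11/28*3/7 + 1/4*1/7 + 5/14*3/7 = 5/14 = pi_3  (ok)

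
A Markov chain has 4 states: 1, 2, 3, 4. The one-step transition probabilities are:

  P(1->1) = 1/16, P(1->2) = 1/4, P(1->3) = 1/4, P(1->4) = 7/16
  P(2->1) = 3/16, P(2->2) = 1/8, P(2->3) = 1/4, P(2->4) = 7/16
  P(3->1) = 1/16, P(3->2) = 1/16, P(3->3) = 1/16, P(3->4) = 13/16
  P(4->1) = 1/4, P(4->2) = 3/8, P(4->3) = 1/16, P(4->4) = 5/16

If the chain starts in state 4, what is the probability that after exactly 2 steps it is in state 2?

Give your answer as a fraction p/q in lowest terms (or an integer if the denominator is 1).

Answer: 59/256

Derivation:
Computing P^2 by repeated multiplication:
P^1 =
  1: [1/16, 1/4, 1/4, 7/16]
  2: [3/16, 1/8, 1/4, 7/16]
  3: [1/16, 1/16, 1/16, 13/16]
  4: [1/4, 3/8, 1/16, 5/16]
P^2 =
  1: [45/256, 29/128, 31/256, 61/128]
  2: [41/256, 31/128, 31/256, 61/128]
  3: [57/256, 85/256, 11/128, 23/64]
  4: [43/256, 59/256, 23/128, 27/64]

(P^2)[4 -> 2] = 59/256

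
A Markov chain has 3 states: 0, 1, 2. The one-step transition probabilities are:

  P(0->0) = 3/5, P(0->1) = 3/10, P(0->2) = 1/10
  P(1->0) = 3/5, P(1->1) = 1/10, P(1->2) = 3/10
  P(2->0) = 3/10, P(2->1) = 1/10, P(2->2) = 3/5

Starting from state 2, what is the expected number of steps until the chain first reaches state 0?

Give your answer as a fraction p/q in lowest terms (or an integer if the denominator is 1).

Let h_i = expected steps to first reach 0 from state i.
Boundary: h_0 = 0.
First-step equations for the other states:
  h_1 = 1 + 3/5*h_0 + 1/10*h_1 + 3/10*h_2
  h_2 = 1 + 3/10*h_0 + 1/10*h_1 + 3/5*h_2

Substituting h_0 = 0 and rearranging gives the linear system (I - Q) h = 1:
  [9/10, -3/10] . (h_1, h_2) = 1
  [-1/10, 2/5] . (h_1, h_2) = 1

Solving yields:
  h_1 = 70/33
  h_2 = 100/33

Starting state is 2, so the expected hitting time is h_2 = 100/33.

Answer: 100/33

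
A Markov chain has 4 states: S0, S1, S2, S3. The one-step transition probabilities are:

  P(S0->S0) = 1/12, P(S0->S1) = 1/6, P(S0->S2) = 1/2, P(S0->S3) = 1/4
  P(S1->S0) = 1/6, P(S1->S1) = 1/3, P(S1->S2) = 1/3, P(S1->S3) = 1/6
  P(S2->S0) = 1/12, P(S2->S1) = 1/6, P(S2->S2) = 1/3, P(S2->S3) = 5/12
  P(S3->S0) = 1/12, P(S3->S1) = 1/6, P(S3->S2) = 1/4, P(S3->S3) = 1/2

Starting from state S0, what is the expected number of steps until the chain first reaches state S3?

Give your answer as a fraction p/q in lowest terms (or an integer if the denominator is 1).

Answer: 10/3

Derivation:
Let h_i = expected steps to first reach S3 from state i.
Boundary: h_S3 = 0.
First-step equations for the other states:
  h_S0 = 1 + 1/12*h_S0 + 1/6*h_S1 + 1/2*h_S2 + 1/4*h_S3
  h_S1 = 1 + 1/6*h_S0 + 1/3*h_S1 + 1/3*h_S2 + 1/6*h_S3
  h_S2 = 1 + 1/12*h_S0 + 1/6*h_S1 + 1/3*h_S2 + 5/12*h_S3

Substituting h_S3 = 0 and rearranging gives the linear system (I - Q) h = 1:
  [11/12, -1/6, -1/2] . (h_S0, h_S1, h_S2) = 1
  [-1/6, 2/3, -1/3] . (h_S0, h_S1, h_S2) = 1
  [-1/12, -1/6, 2/3] . (h_S0, h_S1, h_S2) = 1

Solving yields:
  h_S0 = 10/3
  h_S1 = 79/21
  h_S2 = 20/7

Starting state is S0, so the expected hitting time is h_S0 = 10/3.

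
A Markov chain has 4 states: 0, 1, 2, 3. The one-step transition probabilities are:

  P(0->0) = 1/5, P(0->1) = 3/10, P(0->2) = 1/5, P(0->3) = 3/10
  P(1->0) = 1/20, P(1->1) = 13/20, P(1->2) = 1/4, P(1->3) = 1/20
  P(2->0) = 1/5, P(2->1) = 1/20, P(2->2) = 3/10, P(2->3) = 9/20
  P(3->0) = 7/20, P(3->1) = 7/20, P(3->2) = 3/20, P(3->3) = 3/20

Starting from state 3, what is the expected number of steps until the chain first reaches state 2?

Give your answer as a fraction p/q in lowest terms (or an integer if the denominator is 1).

Let h_i = expected steps to first reach 2 from state i.
Boundary: h_2 = 0.
First-step equations for the other states:
  h_0 = 1 + 1/5*h_0 + 3/10*h_1 + 1/5*h_2 + 3/10*h_3
  h_1 = 1 + 1/20*h_0 + 13/20*h_1 + 1/4*h_2 + 1/20*h_3
  h_3 = 1 + 7/20*h_0 + 7/20*h_1 + 3/20*h_2 + 3/20*h_3

Substituting h_2 = 0 and rearranging gives the linear system (I - Q) h = 1:
  [4/5, -3/10, -3/10] . (h_0, h_1, h_3) = 1
  [-1/20, 7/20, -1/20] . (h_0, h_1, h_3) = 1
  [-7/20, -7/20, 17/20] . (h_0, h_1, h_3) = 1

Solving yields:
  h_0 = 190/41
  h_1 = 345/82
  h_3 = 395/82

Starting state is 3, so the expected hitting time is h_3 = 395/82.

Answer: 395/82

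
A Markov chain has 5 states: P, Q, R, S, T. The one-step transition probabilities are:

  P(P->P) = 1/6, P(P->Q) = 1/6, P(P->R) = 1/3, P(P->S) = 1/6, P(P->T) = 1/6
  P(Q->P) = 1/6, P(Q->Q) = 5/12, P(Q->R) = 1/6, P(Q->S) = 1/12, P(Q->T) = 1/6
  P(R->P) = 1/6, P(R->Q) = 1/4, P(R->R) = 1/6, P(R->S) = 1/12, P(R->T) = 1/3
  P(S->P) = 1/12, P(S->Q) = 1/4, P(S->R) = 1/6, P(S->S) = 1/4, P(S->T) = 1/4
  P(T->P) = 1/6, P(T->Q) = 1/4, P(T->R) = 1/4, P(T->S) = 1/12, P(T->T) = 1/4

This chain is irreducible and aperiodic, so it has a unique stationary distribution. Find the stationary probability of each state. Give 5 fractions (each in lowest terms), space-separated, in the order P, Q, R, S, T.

The stationary distribution satisfies pi = pi * P, i.e.:
  pi_P = 1/6*pi_P + 1/6*pi_Q + 1/6*pi_R + 1/12*pi_S + 1/6*pi_T
  pi_Q = 1/6*pi_P + 5/12*pi_Q + 1/4*pi_R + 1/4*pi_S + 1/4*pi_T
  pi_R = 1/3*pi_P + 1/6*pi_Q + 1/6*pi_R + 1/6*pi_S + 1/4*pi_T
  pi_S = 1/6*pi_P + 1/12*pi_Q + 1/12*pi_R + 1/4*pi_S + 1/12*pi_T
  pi_T = 1/6*pi_P + 1/6*pi_Q + 1/3*pi_R + 1/4*pi_S + 1/4*pi_T
with normalization: pi_P + pi_Q + pi_R + pi_S + pi_T = 1.

Using the first 4 balance equations plus normalization, the linear system A*pi = b is:
  [-5/6, 1/6, 1/6, 1/12, 1/6] . pi = 0
  [1/6, -7/12, 1/4, 1/4, 1/4] . pi = 0
  [1/3, 1/6, -5/6, 1/6, 1/4] . pi = 0
  [1/6, 1/12, 1/12, -3/4, 1/12] . pi = 0
  [1, 1, 1, 1, 1] . pi = 1

Solving yields:
  pi_P = 19/121
  pi_Q = 172/605
  pi_R = 1668/7865
  pi_S = 14/121
  pi_T = 1816/7865

Verification (pi * P):
  19/121*1/6 + 172/605*1/6 + 1668/7865*1/6 + 14/121*1/12 + 1816/7865*1/6 = 19/121 = pi_P  (ok)
  19/121*1/6 + 172/605*5/12 + 1668/7865*1/4 + 14/121*1/4 + 1816/7865*1/4 = 172/605 = pi_Q  (ok)
  19/121*1/3 + 172/605*1/6 + 1668/7865*1/6 + 14/121*1/6 + 1816/7865*1/4 = 1668/7865 = pi_R  (ok)
  19/121*1/6 + 172/605*1/12 + 1668/7865*1/12 + 14/121*1/4 + 1816/7865*1/12 = 14/121 = pi_S  (ok)
  19/121*1/6 + 172/605*1/6 + 1668/7865*1/3 + 14/121*1/4 + 1816/7865*1/4 = 1816/7865 = pi_T  (ok)

Answer: 19/121 172/605 1668/7865 14/121 1816/7865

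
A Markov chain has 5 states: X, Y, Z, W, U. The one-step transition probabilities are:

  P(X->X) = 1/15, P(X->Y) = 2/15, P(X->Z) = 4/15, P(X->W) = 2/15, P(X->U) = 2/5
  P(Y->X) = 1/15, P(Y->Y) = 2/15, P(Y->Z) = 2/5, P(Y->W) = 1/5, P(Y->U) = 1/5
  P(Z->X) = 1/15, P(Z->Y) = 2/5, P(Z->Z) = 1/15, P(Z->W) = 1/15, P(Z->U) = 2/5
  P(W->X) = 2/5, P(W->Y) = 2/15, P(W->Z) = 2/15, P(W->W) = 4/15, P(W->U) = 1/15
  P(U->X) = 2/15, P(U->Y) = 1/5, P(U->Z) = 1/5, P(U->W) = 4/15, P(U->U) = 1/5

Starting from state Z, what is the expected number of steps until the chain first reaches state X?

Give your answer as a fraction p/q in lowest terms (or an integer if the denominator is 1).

Let h_i = expected steps to first reach X from state i.
Boundary: h_X = 0.
First-step equations for the other states:
  h_Y = 1 + 1/15*h_X + 2/15*h_Y + 2/5*h_Z + 1/5*h_W + 1/5*h_U
  h_Z = 1 + 1/15*h_X + 2/5*h_Y + 1/15*h_Z + 1/15*h_W + 2/5*h_U
  h_W = 1 + 2/5*h_X + 2/15*h_Y + 2/15*h_Z + 4/15*h_W + 1/15*h_U
  h_U = 1 + 2/15*h_X + 1/5*h_Y + 1/5*h_Z + 4/15*h_W + 1/5*h_U

Substituting h_X = 0 and rearranging gives the linear system (I - Q) h = 1:
  [13/15, -2/5, -1/5, -1/5] . (h_Y, h_Z, h_W, h_U) = 1
  [-2/5, 14/15, -1/15, -2/5] . (h_Y, h_Z, h_W, h_U) = 1
  [-2/15, -2/15, 11/15, -1/15] . (h_Y, h_Z, h_W, h_U) = 1
  [-1/5, -1/5, -4/15, 4/5] . (h_Y, h_Z, h_W, h_U) = 1

Solving yields:
  h_Y = 64050/9421
  h_Z = 65385/9421
  h_W = 41655/9421
  h_U = 58020/9421

Starting state is Z, so the expected hitting time is h_Z = 65385/9421.

Answer: 65385/9421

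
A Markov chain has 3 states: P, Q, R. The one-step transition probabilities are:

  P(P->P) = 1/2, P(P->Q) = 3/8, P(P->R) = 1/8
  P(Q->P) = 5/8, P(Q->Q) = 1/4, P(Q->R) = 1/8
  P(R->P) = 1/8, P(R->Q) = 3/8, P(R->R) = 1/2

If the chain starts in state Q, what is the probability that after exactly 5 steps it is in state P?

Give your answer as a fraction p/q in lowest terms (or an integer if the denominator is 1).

Answer: 15341/32768

Derivation:
Computing P^5 by repeated multiplication:
P^1 =
  P: [1/2, 3/8, 1/8]
  Q: [5/8, 1/4, 1/8]
  R: [1/8, 3/8, 1/2]
P^2 =
  P: [1/2, 21/64, 11/64]
  Q: [31/64, 11/32, 11/64]
  R: [23/64, 21/64, 5/16]
P^3 =
  P: [61/128, 171/512, 97/512]
  Q: [245/512, 85/256, 97/512]
  R: [217/512, 171/512, 31/128]
P^4 =
  P: [241/512, 1365/4096, 803/4096]
  Q: [1927/4096, 683/2048, 803/4096]
  R: [1847/4096, 1365/4096, 221/1024]
P^5 =
  P: [3835/8192, 10923/32768, 6505/32768]
  Q: [15341/32768, 5461/16384, 6505/32768]
  R: [15097/32768, 10923/32768, 1687/8192]

(P^5)[Q -> P] = 15341/32768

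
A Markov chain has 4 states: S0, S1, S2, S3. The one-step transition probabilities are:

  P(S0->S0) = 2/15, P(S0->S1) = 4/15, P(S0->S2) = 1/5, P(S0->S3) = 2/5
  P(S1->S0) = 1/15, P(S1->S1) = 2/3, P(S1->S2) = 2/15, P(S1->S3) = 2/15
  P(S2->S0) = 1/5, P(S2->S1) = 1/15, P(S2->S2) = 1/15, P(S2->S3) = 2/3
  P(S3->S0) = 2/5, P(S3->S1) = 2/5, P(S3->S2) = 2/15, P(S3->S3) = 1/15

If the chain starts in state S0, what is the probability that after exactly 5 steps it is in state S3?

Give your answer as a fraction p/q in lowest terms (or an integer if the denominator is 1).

Computing P^5 by repeated multiplication:
P^1 =
  S0: [2/15, 4/15, 1/5, 2/5]
  S1: [1/15, 2/3, 2/15, 2/15]
  S2: [1/5, 1/15, 1/15, 2/3]
  S3: [2/5, 2/5, 2/15, 1/15]
P^2 =
  S0: [53/225, 29/75, 29/225, 56/225]
  S1: [2/15, 118/225, 29/225, 16/75]
  S2: [14/45, 83/225, 32/225, 8/45]
  S3: [2/15, 92/225, 34/225, 23/75]
P^3 =
  S0: [616/3375, 1447/3375, 158/1125, 838/3375]
  S1: [553/3375, 539/1125, 451/3375, 754/3375]
  S2: [559/3375, 1382/3375, 488/3375, 946/3375]
  S3: [668/3375, 496/1125, 446/3375, 773/3375]
P^4 =
  S0: [3043/16875, 22436/50625, 6892/50625, 1352/5625]
  S1: [344/2025, 23357/50625, 2284/16875, 11816/50625]
  S2: [1928/10125, 4444/10125, 6821/50625, 11944/50625]
  S3: [352/2025, 22636/50625, 2324/16875, 12217/50625]
P^5 =
  S0: [134378/759375, 37864/84375, 103487/759375, 180734/759375]
  S1: [44003/253125, 345718/759375, 102998/759375, 794/3375]
  S2: [133627/759375, 67849/151875, 104069/759375, 182434/759375]
  S3: [44818/253125, 341834/759375, 103078/759375, 6667/28125]

(P^5)[S0 -> S3] = 180734/759375

Answer: 180734/759375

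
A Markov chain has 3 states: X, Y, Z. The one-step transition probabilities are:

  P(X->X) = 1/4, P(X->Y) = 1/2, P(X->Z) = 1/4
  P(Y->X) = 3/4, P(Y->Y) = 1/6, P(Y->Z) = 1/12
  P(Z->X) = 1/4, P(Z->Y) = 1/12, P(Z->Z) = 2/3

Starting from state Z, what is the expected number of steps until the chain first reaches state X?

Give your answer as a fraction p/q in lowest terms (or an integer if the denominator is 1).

Answer: 44/13

Derivation:
Let h_i = expected steps to first reach X from state i.
Boundary: h_X = 0.
First-step equations for the other states:
  h_Y = 1 + 3/4*h_X + 1/6*h_Y + 1/12*h_Z
  h_Z = 1 + 1/4*h_X + 1/12*h_Y + 2/3*h_Z

Substituting h_X = 0 and rearranging gives the linear system (I - Q) h = 1:
  [5/6, -1/12] . (h_Y, h_Z) = 1
  [-1/12, 1/3] . (h_Y, h_Z) = 1

Solving yields:
  h_Y = 20/13
  h_Z = 44/13

Starting state is Z, so the expected hitting time is h_Z = 44/13.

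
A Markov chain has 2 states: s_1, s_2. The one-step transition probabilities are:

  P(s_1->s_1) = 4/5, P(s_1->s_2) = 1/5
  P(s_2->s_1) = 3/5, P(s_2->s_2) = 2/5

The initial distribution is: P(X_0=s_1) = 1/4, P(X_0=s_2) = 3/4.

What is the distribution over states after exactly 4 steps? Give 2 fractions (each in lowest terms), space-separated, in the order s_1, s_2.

Propagating the distribution step by step (d_{t+1} = d_t * P):
d_0 = (s_1=1/4, s_2=3/4)
  d_1[s_1] = 1/4*4/5 + 3/4*3/5 = 13/20
  d_1[s_2] = 1/4*1/5 + 3/4*2/5 = 7/20
d_1 = (s_1=13/20, s_2=7/20)
  d_2[s_1] = 13/20*4/5 + 7/20*3/5 = 73/100
  d_2[s_2] = 13/20*1/5 + 7/20*2/5 = 27/100
d_2 = (s_1=73/100, s_2=27/100)
  d_3[s_1] = 73/100*4/5 + 27/100*3/5 = 373/500
  d_3[s_2] = 73/100*1/5 + 27/100*2/5 = 127/500
d_3 = (s_1=373/500, s_2=127/500)
  d_4[s_1] = 373/500*4/5 + 127/500*3/5 = 1873/2500
  d_4[s_2] = 373/500*1/5 + 127/500*2/5 = 627/2500
d_4 = (s_1=1873/2500, s_2=627/2500)

Answer: 1873/2500 627/2500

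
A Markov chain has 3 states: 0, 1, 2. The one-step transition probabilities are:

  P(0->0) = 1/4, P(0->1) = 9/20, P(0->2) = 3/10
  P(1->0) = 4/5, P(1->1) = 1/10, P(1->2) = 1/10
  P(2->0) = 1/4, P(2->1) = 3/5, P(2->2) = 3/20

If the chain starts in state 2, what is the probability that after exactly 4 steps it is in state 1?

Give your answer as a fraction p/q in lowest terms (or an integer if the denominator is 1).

Answer: 11199/32000

Derivation:
Computing P^4 by repeated multiplication:
P^1 =
  0: [1/4, 9/20, 3/10]
  1: [4/5, 1/10, 1/10]
  2: [1/4, 3/5, 3/20]
P^2 =
  0: [199/400, 27/80, 33/200]
  1: [61/200, 43/100, 53/200]
  2: [29/50, 21/80, 63/400]
P^3 =
  0: [697/1600, 2853/8000, 831/4000]
  1: [973/2000, 1357/4000, 697/4000]
  2: [631/1600, 1527/4000, 1791/8000]
P^4 =
  0: [71383/160000, 11403/32000, 15801/80000]
  1: [34927/80000, 1787/5000, 16481/80000]
  2: [36797/80000, 11199/32000, 30411/160000]

(P^4)[2 -> 1] = 11199/32000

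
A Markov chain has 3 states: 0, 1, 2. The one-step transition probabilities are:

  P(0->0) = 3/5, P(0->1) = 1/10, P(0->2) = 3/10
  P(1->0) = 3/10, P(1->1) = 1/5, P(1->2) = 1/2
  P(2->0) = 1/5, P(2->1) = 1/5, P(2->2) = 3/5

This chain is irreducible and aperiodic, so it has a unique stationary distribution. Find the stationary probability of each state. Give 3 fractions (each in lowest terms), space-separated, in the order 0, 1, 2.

The stationary distribution satisfies pi = pi * P, i.e.:
  pi_0 = 3/5*pi_0 + 3/10*pi_1 + 1/5*pi_2
  pi_1 = 1/10*pi_0 + 1/5*pi_1 + 1/5*pi_2
  pi_2 = 3/10*pi_0 + 1/2*pi_1 + 3/5*pi_2
with normalization: pi_0 + pi_1 + pi_2 = 1.

Using the first 2 balance equations plus normalization, the linear system A*pi = b is:
  [-2/5, 3/10, 1/5] . pi = 0
  [1/10, -4/5, 1/5] . pi = 0
  [1, 1, 1] . pi = 1

Solving yields:
  pi_0 = 22/61
  pi_1 = 10/61
  pi_2 = 29/61

Verification (pi * P):
  22/61*3/5 + 10/61*3/10 + 29/61*1/5 = 22/61 = pi_0  (ok)
  22/61*1/10 + 10/61*1/5 + 29/61*1/5 = 10/61 = pi_1  (ok)
  22/61*3/10 + 10/61*1/2 + 29/61*3/5 = 29/61 = pi_2  (ok)

Answer: 22/61 10/61 29/61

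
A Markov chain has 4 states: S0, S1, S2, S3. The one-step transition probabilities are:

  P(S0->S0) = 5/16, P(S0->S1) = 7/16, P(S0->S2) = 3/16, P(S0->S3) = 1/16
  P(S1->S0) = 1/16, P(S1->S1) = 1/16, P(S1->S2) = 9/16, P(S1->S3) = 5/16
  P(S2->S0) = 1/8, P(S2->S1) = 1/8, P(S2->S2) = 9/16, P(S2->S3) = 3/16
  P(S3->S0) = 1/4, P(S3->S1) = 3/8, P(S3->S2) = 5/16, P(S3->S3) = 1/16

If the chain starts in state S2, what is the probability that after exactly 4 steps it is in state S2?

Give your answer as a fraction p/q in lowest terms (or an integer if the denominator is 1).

Computing P^4 by repeated multiplication:
P^1 =
  S0: [5/16, 7/16, 3/16, 1/16]
  S1: [1/16, 1/16, 9/16, 5/16]
  S2: [1/8, 1/8, 9/16, 3/16]
  S3: [1/4, 3/8, 5/16, 1/16]
P^2 =
  S0: [21/128, 27/128, 55/128, 25/128]
  S1: [11/64, 7/32, 59/128, 19/128]
  S2: [21/128, 13/64, 15/32, 21/128]
  S3: [5/32, 25/128, 29/64, 25/128]
P^3 =
  S0: [171/1024, 217/1024, 463/1024, 173/1024]
  S1: [83/512, 207/1024, 59/128, 179/1024]
  S2: [335/2048, 419/2048, 471/1024, 11/64]
  S3: [341/2048, 431/2048, 233/512, 43/256]
P^4 =
  S0: [1345/8192, 1689/8192, 3749/8192, 1409/8192]
  S1: [2697/16384, 3387/16384, 469/1024, 699/4096]
  S2: [2693/16384, 845/4096, 7507/16384, 701/4096]
  S3: [21/128, 3373/16384, 7505/16384, 1409/8192]

(P^4)[S2 -> S2] = 7507/16384

Answer: 7507/16384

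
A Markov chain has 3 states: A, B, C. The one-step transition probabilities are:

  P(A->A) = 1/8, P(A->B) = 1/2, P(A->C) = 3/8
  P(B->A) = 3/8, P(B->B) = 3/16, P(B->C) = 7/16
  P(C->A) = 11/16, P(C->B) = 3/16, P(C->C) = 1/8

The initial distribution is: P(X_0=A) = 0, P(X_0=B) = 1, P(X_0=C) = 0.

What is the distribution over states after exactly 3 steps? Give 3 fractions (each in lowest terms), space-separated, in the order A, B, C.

Propagating the distribution step by step (d_{t+1} = d_t * P):
d_0 = (A=0, B=1, C=0)
  d_1[A] = 0*1/8 + 1*3/8 + 0*11/16 = 3/8
  d_1[B] = 0*1/2 + 1*3/16 + 0*3/16 = 3/16
  d_1[C] = 0*3/8 + 1*7/16 + 0*1/8 = 7/16
d_1 = (A=3/8, B=3/16, C=7/16)
  d_2[A] = 3/8*1/8 + 3/16*3/8 + 7/16*11/16 = 107/256
  d_2[B] = 3/8*1/2 + 3/16*3/16 + 7/16*3/16 = 39/128
  d_2[C] = 3/8*3/8 + 3/16*7/16 + 7/16*1/8 = 71/256
d_2 = (A=107/256, B=39/128, C=71/256)
  d_3[A] = 107/256*1/8 + 39/128*3/8 + 71/256*11/16 = 1463/4096
  d_3[B] = 107/256*1/2 + 39/128*3/16 + 71/256*3/16 = 1303/4096
  d_3[C] = 107/256*3/8 + 39/128*7/16 + 71/256*1/8 = 665/2048
d_3 = (A=1463/4096, B=1303/4096, C=665/2048)

Answer: 1463/4096 1303/4096 665/2048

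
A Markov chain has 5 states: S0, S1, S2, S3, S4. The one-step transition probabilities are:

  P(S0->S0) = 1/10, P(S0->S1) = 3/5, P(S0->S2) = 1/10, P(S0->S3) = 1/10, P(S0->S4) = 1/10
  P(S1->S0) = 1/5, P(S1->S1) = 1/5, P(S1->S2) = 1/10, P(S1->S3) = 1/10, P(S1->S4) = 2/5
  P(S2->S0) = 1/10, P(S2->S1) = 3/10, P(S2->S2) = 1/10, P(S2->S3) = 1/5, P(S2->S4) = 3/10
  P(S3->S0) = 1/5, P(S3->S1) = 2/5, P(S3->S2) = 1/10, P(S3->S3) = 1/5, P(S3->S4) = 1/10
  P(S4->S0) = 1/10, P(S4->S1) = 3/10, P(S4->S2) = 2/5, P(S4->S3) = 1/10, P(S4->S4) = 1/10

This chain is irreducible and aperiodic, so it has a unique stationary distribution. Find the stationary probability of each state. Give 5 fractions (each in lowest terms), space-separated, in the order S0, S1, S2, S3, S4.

Answer: 626/4305 4187/12915 243/1435 1678/12915 199/861

Derivation:
The stationary distribution satisfies pi = pi * P, i.e.:
  pi_S0 = 1/10*pi_S0 + 1/5*pi_S1 + 1/10*pi_S2 + 1/5*pi_S3 + 1/10*pi_S4
  pi_S1 = 3/5*pi_S0 + 1/5*pi_S1 + 3/10*pi_S2 + 2/5*pi_S3 + 3/10*pi_S4
  pi_S2 = 1/10*pi_S0 + 1/10*pi_S1 + 1/10*pi_S2 + 1/10*pi_S3 + 2/5*pi_S4
  pi_S3 = 1/10*pi_S0 + 1/10*pi_S1 + 1/5*pi_S2 + 1/5*pi_S3 + 1/10*pi_S4
  pi_S4 = 1/10*pi_S0 + 2/5*pi_S1 + 3/10*pi_S2 + 1/10*pi_S3 + 1/10*pi_S4
with normalization: pi_S0 + pi_S1 + pi_S2 + pi_S3 + pi_S4 = 1.

Using the first 4 balance equations plus normalization, the linear system A*pi = b is:
  [-9/10, 1/5, 1/10, 1/5, 1/10] . pi = 0
  [3/5, -4/5, 3/10, 2/5, 3/10] . pi = 0
  [1/10, 1/10, -9/10, 1/10, 2/5] . pi = 0
  [1/10, 1/10, 1/5, -4/5, 1/10] . pi = 0
  [1, 1, 1, 1, 1] . pi = 1

Solving yields:
  pi_S0 = 626/4305
  pi_S1 = 4187/12915
  pi_S2 = 243/1435
  pi_S3 = 1678/12915
  pi_S4 = 199/861

Verification (pi * P):
  626/4305*1/10 + 4187/12915*1/5 + 243/1435*1/10 + 1678/12915*1/5 + 199/861*1/10 = 626/4305 = pi_S0  (ok)
  626/4305*3/5 + 4187/12915*1/5 + 243/1435*3/10 + 1678/12915*2/5 + 199/861*3/10 = 4187/12915 = pi_S1  (ok)
  626/4305*1/10 + 4187/12915*1/10 + 243/1435*1/10 + 1678/12915*1/10 + 199/861*2/5 = 243/1435 = pi_S2  (ok)
  626/4305*1/10 + 4187/12915*1/10 + 243/1435*1/5 + 1678/12915*1/5 + 199/861*1/10 = 1678/12915 = pi_S3  (ok)
  626/4305*1/10 + 4187/12915*2/5 + 243/1435*3/10 + 1678/12915*1/10 + 199/861*1/10 = 199/861 = pi_S4  (ok)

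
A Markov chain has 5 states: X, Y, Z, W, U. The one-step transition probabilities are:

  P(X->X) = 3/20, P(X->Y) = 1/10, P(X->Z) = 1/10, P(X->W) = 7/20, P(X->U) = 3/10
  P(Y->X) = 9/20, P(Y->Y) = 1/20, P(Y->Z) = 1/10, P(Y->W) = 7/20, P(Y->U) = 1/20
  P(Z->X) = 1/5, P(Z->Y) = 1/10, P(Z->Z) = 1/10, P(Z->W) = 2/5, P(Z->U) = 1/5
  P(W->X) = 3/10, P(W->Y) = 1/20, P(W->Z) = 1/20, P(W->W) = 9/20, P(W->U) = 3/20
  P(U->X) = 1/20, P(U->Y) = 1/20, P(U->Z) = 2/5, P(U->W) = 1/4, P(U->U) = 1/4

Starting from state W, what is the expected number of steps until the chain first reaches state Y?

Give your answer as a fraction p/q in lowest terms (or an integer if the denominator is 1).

Let h_i = expected steps to first reach Y from state i.
Boundary: h_Y = 0.
First-step equations for the other states:
  h_X = 1 + 3/20*h_X + 1/10*h_Y + 1/10*h_Z + 7/20*h_W + 3/10*h_U
  h_Z = 1 + 1/5*h_X + 1/10*h_Y + 1/10*h_Z + 2/5*h_W + 1/5*h_U
  h_W = 1 + 3/10*h_X + 1/20*h_Y + 1/20*h_Z + 9/20*h_W + 3/20*h_U
  h_U = 1 + 1/20*h_X + 1/20*h_Y + 2/5*h_Z + 1/4*h_W + 1/4*h_U

Substituting h_Y = 0 and rearranging gives the linear system (I - Q) h = 1:
  [17/20, -1/10, -7/20, -3/10] . (h_X, h_Z, h_W, h_U) = 1
  [-1/5, 9/10, -2/5, -1/5] . (h_X, h_Z, h_W, h_U) = 1
  [-3/10, -1/20, 11/20, -3/20] . (h_X, h_Z, h_W, h_U) = 1
  [-1/20, -2/5, -1/4, 3/4] . (h_X, h_Z, h_W, h_U) = 1

Solving yields:
  h_X = 76990/5423
  h_Z = 2650/187
  h_W = 80730/5423
  h_U = 80260/5423

Starting state is W, so the expected hitting time is h_W = 80730/5423.

Answer: 80730/5423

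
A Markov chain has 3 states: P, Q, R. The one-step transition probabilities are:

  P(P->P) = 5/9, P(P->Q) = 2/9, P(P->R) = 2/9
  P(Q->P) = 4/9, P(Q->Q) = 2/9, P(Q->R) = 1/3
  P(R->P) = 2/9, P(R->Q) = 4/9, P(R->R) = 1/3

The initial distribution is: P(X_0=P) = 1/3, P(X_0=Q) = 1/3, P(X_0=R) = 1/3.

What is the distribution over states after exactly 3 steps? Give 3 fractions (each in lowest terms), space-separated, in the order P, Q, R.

Answer: 935/2187 626/2187 626/2187

Derivation:
Propagating the distribution step by step (d_{t+1} = d_t * P):
d_0 = (P=1/3, Q=1/3, R=1/3)
  d_1[P] = 1/3*5/9 + 1/3*4/9 + 1/3*2/9 = 11/27
  d_1[Q] = 1/3*2/9 + 1/3*2/9 + 1/3*4/9 = 8/27
  d_1[R] = 1/3*2/9 + 1/3*1/3 + 1/3*1/3 = 8/27
d_1 = (P=11/27, Q=8/27, R=8/27)
  d_2[P] = 11/27*5/9 + 8/27*4/9 + 8/27*2/9 = 103/243
  d_2[Q] = 11/27*2/9 + 8/27*2/9 + 8/27*4/9 = 70/243
  d_2[R] = 11/27*2/9 + 8/27*1/3 + 8/27*1/3 = 70/243
d_2 = (P=103/243, Q=70/243, R=70/243)
  d_3[P] = 103/243*5/9 + 70/243*4/9 + 70/243*2/9 = 935/2187
  d_3[Q] = 103/243*2/9 + 70/243*2/9 + 70/243*4/9 = 626/2187
  d_3[R] = 103/243*2/9 + 70/243*1/3 + 70/243*1/3 = 626/2187
d_3 = (P=935/2187, Q=626/2187, R=626/2187)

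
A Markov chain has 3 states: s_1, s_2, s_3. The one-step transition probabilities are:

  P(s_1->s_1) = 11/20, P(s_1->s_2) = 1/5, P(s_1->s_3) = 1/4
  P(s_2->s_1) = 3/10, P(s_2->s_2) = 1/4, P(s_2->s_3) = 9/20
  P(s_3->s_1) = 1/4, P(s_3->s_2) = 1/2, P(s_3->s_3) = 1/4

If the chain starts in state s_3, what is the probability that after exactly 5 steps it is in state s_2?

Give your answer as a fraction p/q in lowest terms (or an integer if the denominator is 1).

Computing P^5 by repeated multiplication:
P^1 =
  s_1: [11/20, 1/5, 1/4]
  s_2: [3/10, 1/4, 9/20]
  s_3: [1/4, 1/2, 1/4]
P^2 =
  s_1: [17/40, 57/200, 29/100]
  s_2: [141/400, 139/400, 3/10]
  s_3: [7/20, 3/10, 7/20]
P^3 =
  s_1: [1567/4000, 241/800, 307/1000]
  s_2: [597/1600, 2459/8000, 639/2000]
  s_3: [37/100, 8/25, 31/100]
P^4 =
  s_1: [30607/80000, 24573/80000, 1241/4000]
  s_2: [60369/160000, 9959/32000, 12459/40000]
  s_3: [377/1000, 309/1000, 157/500]
P^5 =
  s_1: [121643/320000, 493493/1600000, 124573/400000]
  s_2: [1212009/3200000, 988811/3200000, 49959/160000]
  s_3: [7571/20000, 6193/20000, 1559/5000]

(P^5)[s_3 -> s_2] = 6193/20000

Answer: 6193/20000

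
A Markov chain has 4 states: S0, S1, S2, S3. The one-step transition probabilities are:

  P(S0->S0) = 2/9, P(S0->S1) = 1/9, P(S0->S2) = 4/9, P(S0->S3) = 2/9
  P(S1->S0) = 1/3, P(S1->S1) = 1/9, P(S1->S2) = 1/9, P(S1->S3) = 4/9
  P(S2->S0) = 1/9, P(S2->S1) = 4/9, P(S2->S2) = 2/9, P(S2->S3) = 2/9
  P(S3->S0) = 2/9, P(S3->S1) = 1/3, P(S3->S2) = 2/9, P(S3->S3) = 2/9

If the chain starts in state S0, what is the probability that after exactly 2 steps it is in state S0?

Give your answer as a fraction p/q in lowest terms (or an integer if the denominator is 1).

Answer: 5/27

Derivation:
Computing P^2 by repeated multiplication:
P^1 =
  S0: [2/9, 1/9, 4/9, 2/9]
  S1: [1/3, 1/9, 1/9, 4/9]
  S2: [1/9, 4/9, 2/9, 2/9]
  S3: [2/9, 1/3, 2/9, 2/9]
P^2 =
  S0: [5/27, 25/81, 7/27, 20/81]
  S1: [2/9, 20/81, 23/81, 20/81]
  S2: [20/81, 19/81, 16/81, 26/81]
  S3: [19/81, 19/81, 19/81, 8/27]

(P^2)[S0 -> S0] = 5/27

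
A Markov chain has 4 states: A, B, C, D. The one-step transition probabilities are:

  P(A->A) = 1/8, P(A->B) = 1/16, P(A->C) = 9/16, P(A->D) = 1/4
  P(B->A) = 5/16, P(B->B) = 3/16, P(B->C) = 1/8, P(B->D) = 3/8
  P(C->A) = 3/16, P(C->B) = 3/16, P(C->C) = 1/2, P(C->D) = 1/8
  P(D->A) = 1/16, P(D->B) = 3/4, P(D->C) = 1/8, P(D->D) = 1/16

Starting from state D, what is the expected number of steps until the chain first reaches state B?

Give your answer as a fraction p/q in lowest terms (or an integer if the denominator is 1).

Let h_i = expected steps to first reach B from state i.
Boundary: h_B = 0.
First-step equations for the other states:
  h_A = 1 + 1/8*h_A + 1/16*h_B + 9/16*h_C + 1/4*h_D
  h_C = 1 + 3/16*h_A + 3/16*h_B + 1/2*h_C + 1/8*h_D
  h_D = 1 + 1/16*h_A + 3/4*h_B + 1/8*h_C + 1/16*h_D

Substituting h_B = 0 and rearranging gives the linear system (I - Q) h = 1:
  [7/8, -9/16, -1/4] . (h_A, h_C, h_D) = 1
  [-3/16, 1/2, -1/8] . (h_A, h_C, h_D) = 1
  [-1/16, -1/8, 15/16] . (h_A, h_C, h_D) = 1

Solving yields:
  h_A = 4944/1145
  h_C = 4688/1145
  h_D = 2176/1145

Starting state is D, so the expected hitting time is h_D = 2176/1145.

Answer: 2176/1145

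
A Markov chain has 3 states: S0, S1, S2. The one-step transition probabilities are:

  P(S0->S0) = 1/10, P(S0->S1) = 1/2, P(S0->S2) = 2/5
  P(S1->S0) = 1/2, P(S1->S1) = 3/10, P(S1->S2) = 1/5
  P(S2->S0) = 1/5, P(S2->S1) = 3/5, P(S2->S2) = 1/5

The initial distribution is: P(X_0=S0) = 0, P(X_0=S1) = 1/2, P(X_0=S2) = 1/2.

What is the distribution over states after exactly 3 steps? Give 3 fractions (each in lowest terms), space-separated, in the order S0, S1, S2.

Propagating the distribution step by step (d_{t+1} = d_t * P):
d_0 = (S0=0, S1=1/2, S2=1/2)
  d_1[S0] = 0*1/10 + 1/2*1/2 + 1/2*1/5 = 7/20
  d_1[S1] = 0*1/2 + 1/2*3/10 + 1/2*3/5 = 9/20
  d_1[S2] = 0*2/5 + 1/2*1/5 + 1/2*1/5 = 1/5
d_1 = (S0=7/20, S1=9/20, S2=1/5)
  d_2[S0] = 7/20*1/10 + 9/20*1/2 + 1/5*1/5 = 3/10
  d_2[S1] = 7/20*1/2 + 9/20*3/10 + 1/5*3/5 = 43/100
  d_2[S2] = 7/20*2/5 + 9/20*1/5 + 1/5*1/5 = 27/100
d_2 = (S0=3/10, S1=43/100, S2=27/100)
  d_3[S0] = 3/10*1/10 + 43/100*1/2 + 27/100*1/5 = 299/1000
  d_3[S1] = 3/10*1/2 + 43/100*3/10 + 27/100*3/5 = 441/1000
  d_3[S2] = 3/10*2/5 + 43/100*1/5 + 27/100*1/5 = 13/50
d_3 = (S0=299/1000, S1=441/1000, S2=13/50)

Answer: 299/1000 441/1000 13/50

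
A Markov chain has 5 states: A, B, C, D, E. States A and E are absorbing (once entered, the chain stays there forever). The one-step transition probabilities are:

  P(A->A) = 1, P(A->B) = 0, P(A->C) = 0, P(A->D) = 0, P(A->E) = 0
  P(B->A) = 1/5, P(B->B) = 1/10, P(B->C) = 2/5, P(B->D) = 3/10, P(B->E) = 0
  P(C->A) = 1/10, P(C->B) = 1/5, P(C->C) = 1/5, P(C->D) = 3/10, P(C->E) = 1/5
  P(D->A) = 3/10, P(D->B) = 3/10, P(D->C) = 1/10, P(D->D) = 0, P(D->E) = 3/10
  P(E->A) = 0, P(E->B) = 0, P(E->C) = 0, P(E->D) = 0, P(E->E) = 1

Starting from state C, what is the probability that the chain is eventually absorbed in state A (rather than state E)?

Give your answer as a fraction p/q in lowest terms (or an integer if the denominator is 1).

Let a_i = P(absorbed in A | start in state i).
Boundary conditions: a_A = 1, a_E = 0.
For each transient state i, a_i = sum_j P(i->j) * a_j:
  a_B = 1/5*a_A + 1/10*a_B + 2/5*a_C + 3/10*a_D + 0*a_E
  a_C = 1/10*a_A + 1/5*a_B + 1/5*a_C + 3/10*a_D + 1/5*a_E
  a_D = 3/10*a_A + 3/10*a_B + 1/10*a_C + 0*a_D + 3/10*a_E

Substituting a_A = 1 and a_E = 0, rearrange to (I - Q) a = r where r[i] = P(i -> A):
  [9/10, -2/5, -3/10] . (a_B, a_C, a_D) = 1/5
  [-1/5, 4/5, -3/10] . (a_B, a_C, a_D) = 1/10
  [-3/10, -1/10, 1] . (a_B, a_C, a_D) = 3/10

Solving yields:
  a_B = 305/499
  a_C = 238/499
  a_D = 265/499

Starting state is C, so the absorption probability is a_C = 238/499.

Answer: 238/499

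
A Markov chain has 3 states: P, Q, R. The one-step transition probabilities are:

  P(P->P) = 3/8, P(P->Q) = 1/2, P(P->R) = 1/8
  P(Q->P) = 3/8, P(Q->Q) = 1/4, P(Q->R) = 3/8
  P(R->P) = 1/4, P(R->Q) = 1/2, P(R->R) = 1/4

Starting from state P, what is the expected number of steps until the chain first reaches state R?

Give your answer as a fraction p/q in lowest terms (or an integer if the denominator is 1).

Let h_i = expected steps to first reach R from state i.
Boundary: h_R = 0.
First-step equations for the other states:
  h_P = 1 + 3/8*h_P + 1/2*h_Q + 1/8*h_R
  h_Q = 1 + 3/8*h_P + 1/4*h_Q + 3/8*h_R

Substituting h_R = 0 and rearranging gives the linear system (I - Q) h = 1:
  [5/8, -1/2] . (h_P, h_Q) = 1
  [-3/8, 3/4] . (h_P, h_Q) = 1

Solving yields:
  h_P = 40/9
  h_Q = 32/9

Starting state is P, so the expected hitting time is h_P = 40/9.

Answer: 40/9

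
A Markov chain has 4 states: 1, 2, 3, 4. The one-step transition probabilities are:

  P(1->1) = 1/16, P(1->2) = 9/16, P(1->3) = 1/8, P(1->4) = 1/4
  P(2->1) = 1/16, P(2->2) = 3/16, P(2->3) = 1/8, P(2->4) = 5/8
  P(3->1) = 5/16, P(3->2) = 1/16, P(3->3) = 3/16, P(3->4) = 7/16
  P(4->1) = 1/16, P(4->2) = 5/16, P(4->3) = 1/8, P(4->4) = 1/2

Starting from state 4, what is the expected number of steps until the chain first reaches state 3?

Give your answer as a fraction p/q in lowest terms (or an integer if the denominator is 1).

Answer: 8

Derivation:
Let h_i = expected steps to first reach 3 from state i.
Boundary: h_3 = 0.
First-step equations for the other states:
  h_1 = 1 + 1/16*h_1 + 9/16*h_2 + 1/8*h_3 + 1/4*h_4
  h_2 = 1 + 1/16*h_1 + 3/16*h_2 + 1/8*h_3 + 5/8*h_4
  h_4 = 1 + 1/16*h_1 + 5/16*h_2 + 1/8*h_3 + 1/2*h_4

Substituting h_3 = 0 and rearranging gives the linear system (I - Q) h = 1:
  [15/16, -9/16, -1/4] . (h_1, h_2, h_4) = 1
  [-1/16, 13/16, -5/8] . (h_1, h_2, h_4) = 1
  [-1/16, -5/16, 1/2] . (h_1, h_2, h_4) = 1

Solving yields:
  h_1 = 8
  h_2 = 8
  h_4 = 8

Starting state is 4, so the expected hitting time is h_4 = 8.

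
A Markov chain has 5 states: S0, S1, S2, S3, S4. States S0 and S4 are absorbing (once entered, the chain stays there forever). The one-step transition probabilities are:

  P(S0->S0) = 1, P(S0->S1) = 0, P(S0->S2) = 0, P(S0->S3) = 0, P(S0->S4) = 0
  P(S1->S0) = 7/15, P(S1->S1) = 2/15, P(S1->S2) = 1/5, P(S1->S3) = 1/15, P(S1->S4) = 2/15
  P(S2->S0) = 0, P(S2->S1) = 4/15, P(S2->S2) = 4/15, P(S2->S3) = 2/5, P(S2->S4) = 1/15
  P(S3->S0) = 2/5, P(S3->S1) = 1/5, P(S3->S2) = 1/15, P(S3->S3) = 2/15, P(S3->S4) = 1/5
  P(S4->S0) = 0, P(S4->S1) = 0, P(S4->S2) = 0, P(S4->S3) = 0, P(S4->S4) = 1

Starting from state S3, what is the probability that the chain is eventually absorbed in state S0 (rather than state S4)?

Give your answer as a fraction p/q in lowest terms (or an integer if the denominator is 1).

Answer: 1045/1534

Derivation:
Let a_i = P(absorbed in S0 | start in state i).
Boundary conditions: a_S0 = 1, a_S4 = 0.
For each transient state i, a_i = sum_j P(i->j) * a_j:
  a_S1 = 7/15*a_S0 + 2/15*a_S1 + 1/5*a_S2 + 1/15*a_S3 + 2/15*a_S4
  a_S2 = 0*a_S0 + 4/15*a_S1 + 4/15*a_S2 + 2/5*a_S3 + 1/15*a_S4
  a_S3 = 2/5*a_S0 + 1/5*a_S1 + 1/15*a_S2 + 2/15*a_S3 + 1/5*a_S4

Substituting a_S0 = 1 and a_S4 = 0, rearrange to (I - Q) a = r where r[i] = P(i -> S0):
  [13/15, -1/5, -1/15] . (a_S1, a_S2, a_S3) = 7/15
  [-4/15, 11/15, -2/5] . (a_S1, a_S2, a_S3) = 0
  [-1/5, -1/15, 13/15] . (a_S1, a_S2, a_S3) = 2/5

Solving yields:
  a_S1 = 1133/1534
  a_S2 = 491/767
  a_S3 = 1045/1534

Starting state is S3, so the absorption probability is a_S3 = 1045/1534.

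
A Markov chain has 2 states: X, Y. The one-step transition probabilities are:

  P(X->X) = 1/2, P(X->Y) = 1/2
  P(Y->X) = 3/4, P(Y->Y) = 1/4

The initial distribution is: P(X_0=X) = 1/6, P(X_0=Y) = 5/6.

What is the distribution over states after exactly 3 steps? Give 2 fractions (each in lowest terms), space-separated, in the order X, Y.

Answer: 233/384 151/384

Derivation:
Propagating the distribution step by step (d_{t+1} = d_t * P):
d_0 = (X=1/6, Y=5/6)
  d_1[X] = 1/6*1/2 + 5/6*3/4 = 17/24
  d_1[Y] = 1/6*1/2 + 5/6*1/4 = 7/24
d_1 = (X=17/24, Y=7/24)
  d_2[X] = 17/24*1/2 + 7/24*3/4 = 55/96
  d_2[Y] = 17/24*1/2 + 7/24*1/4 = 41/96
d_2 = (X=55/96, Y=41/96)
  d_3[X] = 55/96*1/2 + 41/96*3/4 = 233/384
  d_3[Y] = 55/96*1/2 + 41/96*1/4 = 151/384
d_3 = (X=233/384, Y=151/384)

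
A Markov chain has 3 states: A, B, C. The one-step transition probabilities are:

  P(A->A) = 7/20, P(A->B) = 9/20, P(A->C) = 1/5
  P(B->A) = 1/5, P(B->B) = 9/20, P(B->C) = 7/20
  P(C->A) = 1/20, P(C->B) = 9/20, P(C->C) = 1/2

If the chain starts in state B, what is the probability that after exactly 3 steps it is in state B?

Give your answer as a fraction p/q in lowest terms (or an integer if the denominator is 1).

Computing P^3 by repeated multiplication:
P^1 =
  A: [7/20, 9/20, 1/5]
  B: [1/5, 9/20, 7/20]
  C: [1/20, 9/20, 1/2]
P^2 =
  A: [89/400, 9/20, 131/400]
  B: [71/400, 9/20, 149/400]
  C: [53/400, 9/20, 167/400]
P^3 =
  A: [737/4000, 9/20, 1463/4000]
  B: [683/4000, 9/20, 1517/4000]
  C: [629/4000, 9/20, 1571/4000]

(P^3)[B -> B] = 9/20

Answer: 9/20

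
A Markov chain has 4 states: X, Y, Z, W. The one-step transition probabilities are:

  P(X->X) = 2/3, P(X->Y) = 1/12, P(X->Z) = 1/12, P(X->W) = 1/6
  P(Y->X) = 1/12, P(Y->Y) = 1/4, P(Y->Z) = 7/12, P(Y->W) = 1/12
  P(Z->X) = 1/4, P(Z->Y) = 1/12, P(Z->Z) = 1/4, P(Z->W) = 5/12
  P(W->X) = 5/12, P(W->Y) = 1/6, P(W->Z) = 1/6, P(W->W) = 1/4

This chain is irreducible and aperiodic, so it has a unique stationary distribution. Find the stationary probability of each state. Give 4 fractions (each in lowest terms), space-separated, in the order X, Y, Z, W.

The stationary distribution satisfies pi = pi * P, i.e.:
  pi_X = 2/3*pi_X + 1/12*pi_Y + 1/4*pi_Z + 5/12*pi_W
  pi_Y = 1/12*pi_X + 1/4*pi_Y + 1/12*pi_Z + 1/6*pi_W
  pi_Z = 1/12*pi_X + 7/12*pi_Y + 1/4*pi_Z + 1/6*pi_W
  pi_W = 1/6*pi_X + 1/12*pi_Y + 5/12*pi_Z + 1/4*pi_W
with normalization: pi_X + pi_Y + pi_Z + pi_W = 1.

Using the first 3 balance equations plus normalization, the linear system A*pi = b is:
  [-1/3, 1/12, 1/4, 5/12] . pi = 0
  [1/12, -3/4, 1/12, 1/6] . pi = 0
  [1/12, 7/12, -3/4, 1/6] . pi = 0
  [1, 1, 1, 1] . pi = 1

Solving yields:
  pi_X = 27/59
  pi_Y = 65/531
  pi_Z = 104/531
  pi_W = 119/531

Verification (pi * P):
  27/59*2/3 + 65/531*1/12 + 104/531*1/4 + 119/531*5/12 = 27/59 = pi_X  (ok)
  27/59*1/12 + 65/531*1/4 + 104/531*1/12 + 119/531*1/6 = 65/531 = pi_Y  (ok)
  27/59*1/12 + 65/531*7/12 + 104/531*1/4 + 119/531*1/6 = 104/531 = pi_Z  (ok)
  27/59*1/6 + 65/531*1/12 + 104/531*5/12 + 119/531*1/4 = 119/531 = pi_W  (ok)

Answer: 27/59 65/531 104/531 119/531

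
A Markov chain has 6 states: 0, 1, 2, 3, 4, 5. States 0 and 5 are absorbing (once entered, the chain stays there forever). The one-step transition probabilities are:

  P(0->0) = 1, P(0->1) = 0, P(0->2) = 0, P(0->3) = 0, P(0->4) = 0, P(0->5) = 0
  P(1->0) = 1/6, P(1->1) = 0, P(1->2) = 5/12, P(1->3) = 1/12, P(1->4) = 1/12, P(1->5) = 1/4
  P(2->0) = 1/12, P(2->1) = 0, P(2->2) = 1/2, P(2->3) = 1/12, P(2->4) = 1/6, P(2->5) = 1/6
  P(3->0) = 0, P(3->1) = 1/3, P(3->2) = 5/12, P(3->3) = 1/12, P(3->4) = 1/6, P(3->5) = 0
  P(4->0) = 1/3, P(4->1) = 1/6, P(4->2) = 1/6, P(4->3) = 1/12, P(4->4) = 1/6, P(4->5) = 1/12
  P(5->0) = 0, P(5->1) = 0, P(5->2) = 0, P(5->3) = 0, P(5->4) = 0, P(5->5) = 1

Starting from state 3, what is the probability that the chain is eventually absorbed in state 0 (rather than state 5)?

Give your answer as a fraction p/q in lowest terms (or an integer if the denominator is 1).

Let a_i = P(absorbed in 0 | start in state i).
Boundary conditions: a_0 = 1, a_5 = 0.
For each transient state i, a_i = sum_j P(i->j) * a_j:
  a_1 = 1/6*a_0 + 0*a_1 + 5/12*a_2 + 1/12*a_3 + 1/12*a_4 + 1/4*a_5
  a_2 = 1/12*a_0 + 0*a_1 + 1/2*a_2 + 1/12*a_3 + 1/6*a_4 + 1/6*a_5
  a_3 = 0*a_0 + 1/3*a_1 + 5/12*a_2 + 1/12*a_3 + 1/6*a_4 + 0*a_5
  a_4 = 1/3*a_0 + 1/6*a_1 + 1/6*a_2 + 1/12*a_3 + 1/6*a_4 + 1/12*a_5

Substituting a_0 = 1 and a_5 = 0, rearrange to (I - Q) a = r where r[i] = P(i -> 0):
  [1, -5/12, -1/12, -1/12] . (a_1, a_2, a_3, a_4) = 1/6
  [0, 1/2, -1/12, -1/6] . (a_1, a_2, a_3, a_4) = 1/12
  [-1/3, -5/12, 11/12, -1/6] . (a_1, a_2, a_3, a_4) = 0
  [-1/6, -1/6, -1/12, 5/6] . (a_1, a_2, a_3, a_4) = 1/3

Solving yields:
  a_1 = 2513/5578
  a_2 = 1277/2789
  a_3 = 1357/2789
  a_4 = 1758/2789

Starting state is 3, so the absorption probability is a_3 = 1357/2789.

Answer: 1357/2789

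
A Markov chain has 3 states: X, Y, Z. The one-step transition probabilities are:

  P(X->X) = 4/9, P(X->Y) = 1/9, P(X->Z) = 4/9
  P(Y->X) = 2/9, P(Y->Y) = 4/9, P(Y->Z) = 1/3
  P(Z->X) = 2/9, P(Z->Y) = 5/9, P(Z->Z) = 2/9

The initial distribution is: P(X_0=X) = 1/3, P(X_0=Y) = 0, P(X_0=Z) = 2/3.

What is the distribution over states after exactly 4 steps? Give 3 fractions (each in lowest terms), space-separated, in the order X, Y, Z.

Answer: 5626/19683 7588/19683 6469/19683

Derivation:
Propagating the distribution step by step (d_{t+1} = d_t * P):
d_0 = (X=1/3, Y=0, Z=2/3)
  d_1[X] = 1/3*4/9 + 0*2/9 + 2/3*2/9 = 8/27
  d_1[Y] = 1/3*1/9 + 0*4/9 + 2/3*5/9 = 11/27
  d_1[Z] = 1/3*4/9 + 0*1/3 + 2/3*2/9 = 8/27
d_1 = (X=8/27, Y=11/27, Z=8/27)
  d_2[X] = 8/27*4/9 + 11/27*2/9 + 8/27*2/9 = 70/243
  d_2[Y] = 8/27*1/9 + 11/27*4/9 + 8/27*5/9 = 92/243
  d_2[Z] = 8/27*4/9 + 11/27*1/3 + 8/27*2/9 = 1/3
d_2 = (X=70/243, Y=92/243, Z=1/3)
  d_3[X] = 70/243*4/9 + 92/243*2/9 + 1/3*2/9 = 626/2187
  d_3[Y] = 70/243*1/9 + 92/243*4/9 + 1/3*5/9 = 281/729
  d_3[Z] = 70/243*4/9 + 92/243*1/3 + 1/3*2/9 = 718/2187
d_3 = (X=626/2187, Y=281/729, Z=718/2187)
  d_4[X] = 626/2187*4/9 + 281/729*2/9 + 718/2187*2/9 = 5626/19683
  d_4[Y] = 626/2187*1/9 + 281/729*4/9 + 718/2187*5/9 = 7588/19683
  d_4[Z] = 626/2187*4/9 + 281/729*1/3 + 718/2187*2/9 = 6469/19683
d_4 = (X=5626/19683, Y=7588/19683, Z=6469/19683)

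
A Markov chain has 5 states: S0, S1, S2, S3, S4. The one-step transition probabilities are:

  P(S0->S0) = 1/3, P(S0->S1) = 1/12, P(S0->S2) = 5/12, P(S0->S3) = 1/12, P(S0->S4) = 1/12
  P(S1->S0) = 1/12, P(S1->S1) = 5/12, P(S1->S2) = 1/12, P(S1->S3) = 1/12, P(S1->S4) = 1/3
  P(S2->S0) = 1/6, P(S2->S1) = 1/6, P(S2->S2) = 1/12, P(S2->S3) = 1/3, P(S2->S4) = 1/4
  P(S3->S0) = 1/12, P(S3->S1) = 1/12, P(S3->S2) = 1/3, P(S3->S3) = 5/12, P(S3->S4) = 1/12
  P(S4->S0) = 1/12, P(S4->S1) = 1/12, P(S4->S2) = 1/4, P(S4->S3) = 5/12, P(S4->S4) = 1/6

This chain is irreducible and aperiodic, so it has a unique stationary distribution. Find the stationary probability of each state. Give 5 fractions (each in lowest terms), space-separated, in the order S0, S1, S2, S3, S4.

The stationary distribution satisfies pi = pi * P, i.e.:
  pi_S0 = 1/3*pi_S0 + 1/12*pi_S1 + 1/6*pi_S2 + 1/12*pi_S3 + 1/12*pi_S4
  pi_S1 = 1/12*pi_S0 + 5/12*pi_S1 + 1/6*pi_S2 + 1/12*pi_S3 + 1/12*pi_S4
  pi_S2 = 5/12*pi_S0 + 1/12*pi_S1 + 1/12*pi_S2 + 1/3*pi_S3 + 1/4*pi_S4
  pi_S3 = 1/12*pi_S0 + 1/12*pi_S1 + 1/3*pi_S2 + 5/12*pi_S3 + 5/12*pi_S4
  pi_S4 = 1/12*pi_S0 + 1/3*pi_S1 + 1/4*pi_S2 + 1/12*pi_S3 + 1/6*pi_S4
with normalization: pi_S0 + pi_S1 + pi_S2 + pi_S3 + pi_S4 = 1.

Using the first 4 balance equations plus normalization, the linear system A*pi = b is:
  [-2/3, 1/12, 1/6, 1/12, 1/12] . pi = 0
  [1/12, -7/12, 1/6, 1/12, 1/12] . pi = 0
  [5/12, 1/12, -11/12, 1/3, 1/4] . pi = 0
  [1/12, 1/12, 1/3, -7/12, 5/12] . pi = 0
  [1, 1, 1, 1, 1] . pi = 1

Solving yields:
  pi_S0 = 84/613
  pi_S1 = 189/1226
  pi_S2 = 143/613
  pi_S3 = 184/613
  pi_S4 = 215/1226

Verification (pi * P):
  84/613*1/3 + 189/1226*1/12 + 143/613*1/6 + 184/613*1/12 + 215/1226*1/12 = 84/613 = pi_S0  (ok)
  84/613*1/12 + 189/1226*5/12 + 143/613*1/6 + 184/613*1/12 + 215/1226*1/12 = 189/1226 = pi_S1  (ok)
  84/613*5/12 + 189/1226*1/12 + 143/613*1/12 + 184/613*1/3 + 215/1226*1/4 = 143/613 = pi_S2  (ok)
  84/613*1/12 + 189/1226*1/12 + 143/613*1/3 + 184/613*5/12 + 215/1226*5/12 = 184/613 = pi_S3  (ok)
  84/613*1/12 + 189/1226*1/3 + 143/613*1/4 + 184/613*1/12 + 215/1226*1/6 = 215/1226 = pi_S4  (ok)

Answer: 84/613 189/1226 143/613 184/613 215/1226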